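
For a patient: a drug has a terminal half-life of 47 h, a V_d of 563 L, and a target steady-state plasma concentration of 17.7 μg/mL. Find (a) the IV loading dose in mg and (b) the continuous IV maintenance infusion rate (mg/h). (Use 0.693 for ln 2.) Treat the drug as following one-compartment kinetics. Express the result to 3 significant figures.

(a) 9970 mg; (b) 147 mg/h

LD = Vd × C = 563.0 × 17.7 = 9965 mg
CL = 0.693 × Vd / t½ = 0.693 × 563.0 / 47 = 8.301 L/h
Infusion rate = CL × Css = 8.301 × 17.7 = 146.9 mg/h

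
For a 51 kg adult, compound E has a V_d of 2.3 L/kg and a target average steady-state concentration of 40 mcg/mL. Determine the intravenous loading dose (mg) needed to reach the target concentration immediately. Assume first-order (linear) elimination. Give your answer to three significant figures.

4690 mg

Total Vd = 2.3 × 51 = 117.3 L
The loading dose fills Vd to the target concentration.
LD = Vd × C = 117.3 × 40.00 = 4692 mg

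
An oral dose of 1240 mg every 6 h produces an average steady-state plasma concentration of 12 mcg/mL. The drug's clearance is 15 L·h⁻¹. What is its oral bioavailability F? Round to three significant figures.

0.871

F·D/τ = CL·Css at steady state → F = CL·Css·τ / D.
F = 15 × 12 × 6 / 1240 = 0.871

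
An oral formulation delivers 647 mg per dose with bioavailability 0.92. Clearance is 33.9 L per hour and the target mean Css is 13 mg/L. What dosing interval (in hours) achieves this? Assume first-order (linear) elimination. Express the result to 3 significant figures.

F·D/τ = CL·Css → τ = F·D / (CL·Css).
τ = 0.92 × 647 / (33.9 × 13) = 1.351 h

1.35 h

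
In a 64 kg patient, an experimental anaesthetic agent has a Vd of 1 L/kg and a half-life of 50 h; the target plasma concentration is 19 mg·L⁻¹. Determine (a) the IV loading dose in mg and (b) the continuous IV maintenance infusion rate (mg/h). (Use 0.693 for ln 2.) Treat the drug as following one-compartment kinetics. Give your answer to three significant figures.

(a) 1220 mg; (b) 16.9 mg/h

Vd = 1 L/kg × 64 kg = 64.00 L
LD = Vd × C = 64.00 × 19 = 1216 mg
CL = 0.693 × Vd / t½ = 0.693 × 64.00 / 50 = 0.8870 L/h
Infusion rate = CL × Css = 0.8870 × 19 = 16.85 mg/h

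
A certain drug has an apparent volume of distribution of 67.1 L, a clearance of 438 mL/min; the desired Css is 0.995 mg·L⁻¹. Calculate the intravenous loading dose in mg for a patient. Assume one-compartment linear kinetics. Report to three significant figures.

The loading dose fills Vd to the target concentration.
LD = Vd × C = 67.10 × 0.9950 = 66.76 mg

66.8 mg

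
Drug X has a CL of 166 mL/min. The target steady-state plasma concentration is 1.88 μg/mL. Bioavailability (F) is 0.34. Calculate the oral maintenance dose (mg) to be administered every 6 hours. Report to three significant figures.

CL = 166 mL/min = 166 × 0.06 = 9.960 L/h
D = CL × Css × τ / F = 9.960 × 1.88 × 6 / 0.34 = 330.4 mg

330 mg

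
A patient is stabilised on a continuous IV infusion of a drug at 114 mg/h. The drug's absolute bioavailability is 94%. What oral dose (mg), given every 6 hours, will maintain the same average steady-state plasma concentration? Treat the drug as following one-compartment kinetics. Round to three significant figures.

728 mg

To maintain the same Css, the systemic dosing rate must be unchanged: F·D/τ = infusion rate.
D = rate × τ / F = 114 × 6 / 0.94 = 727.7 mg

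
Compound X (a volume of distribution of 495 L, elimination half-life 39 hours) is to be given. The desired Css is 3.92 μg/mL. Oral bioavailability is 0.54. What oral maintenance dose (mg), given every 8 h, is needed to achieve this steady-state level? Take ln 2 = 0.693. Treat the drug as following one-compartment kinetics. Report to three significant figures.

k = 0.693/39 = 0.01777 h⁻¹, so CL = k·Vd = 0.01777 × 495.0 = 8.796 L/h
D = CL × Css × τ / F = 8.796 × 3.92 × 8 / 0.54 = 510.8 mg

511 mg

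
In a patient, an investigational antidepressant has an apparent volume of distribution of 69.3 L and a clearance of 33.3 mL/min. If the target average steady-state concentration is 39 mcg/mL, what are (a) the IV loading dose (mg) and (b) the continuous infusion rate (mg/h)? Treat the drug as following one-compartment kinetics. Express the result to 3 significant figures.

LD = Vd · C_target = 69.30 × 39 = 2703 mg
Convert clearance: 33.3 mL/min × 60 min/h ÷ 1000 mL/L = 1.998 L/h
Maintenance infusion rate = CL × Css = 1.998 × 39 = 77.92 mg/h

(a) 2700 mg; (b) 77.9 mg/h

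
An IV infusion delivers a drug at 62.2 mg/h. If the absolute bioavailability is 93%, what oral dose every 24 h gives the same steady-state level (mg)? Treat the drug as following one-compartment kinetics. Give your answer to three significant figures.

1610 mg

To maintain the same Css, the systemic dosing rate must be unchanged: F·D/τ = infusion rate.
D = rate × τ / F = 62.2 × 24 / 0.93 = 1605 mg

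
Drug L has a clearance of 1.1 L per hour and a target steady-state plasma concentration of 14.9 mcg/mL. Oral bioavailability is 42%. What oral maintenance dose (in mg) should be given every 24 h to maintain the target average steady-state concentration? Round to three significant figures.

937 mg

At steady state, dose per interval replaces the amount cleared in that interval: F·D/τ = CL·Css.
D = CL × Css × τ / F = 1.100 × 14.9 × 24 / 0.42 = 936.6 mg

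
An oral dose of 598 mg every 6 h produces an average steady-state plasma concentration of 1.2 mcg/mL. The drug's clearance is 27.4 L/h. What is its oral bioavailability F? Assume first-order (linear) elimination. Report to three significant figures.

0.330

F·D/τ = CL·Css at steady state → F = CL·Css·τ / D.
F = 27.4 × 1.2 × 6 / 598 = 0.330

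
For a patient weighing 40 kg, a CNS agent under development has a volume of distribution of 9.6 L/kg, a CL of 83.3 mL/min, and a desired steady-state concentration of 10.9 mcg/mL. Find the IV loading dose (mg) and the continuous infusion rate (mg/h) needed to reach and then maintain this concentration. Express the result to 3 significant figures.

(a) 4190 mg; (b) 54.5 mg/h

Total Vd = 9.6 × 40 = 384.0 L
LD = Vd · C_target = 384.0 × 10.9 = 4186 mg
CL = 83.3 mL/min × 60/1000 = 4.998 L/h
Maintenance: replace elimination → rate = CL × Css = 4.998 × 10.9 = 54.48 mg/h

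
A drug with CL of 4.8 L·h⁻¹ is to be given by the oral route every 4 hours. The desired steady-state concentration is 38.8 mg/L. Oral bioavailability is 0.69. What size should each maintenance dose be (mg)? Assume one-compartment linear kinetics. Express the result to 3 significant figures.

At steady state, dose per interval replaces the amount cleared in that interval: F·D/τ = CL·Css.
D = CL × Css × τ / F = 4.800 × 38.8 × 4 / 0.69 = 1080 mg

1080 mg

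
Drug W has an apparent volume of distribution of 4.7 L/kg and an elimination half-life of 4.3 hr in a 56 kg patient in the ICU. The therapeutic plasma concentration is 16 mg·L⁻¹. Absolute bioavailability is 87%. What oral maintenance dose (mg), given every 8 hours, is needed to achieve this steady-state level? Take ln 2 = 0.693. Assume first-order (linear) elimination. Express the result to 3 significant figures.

Vd(total) = 56 kg × 4.7 L/kg = 263.2 L
CL = 0.693 × Vd / t½ = 0.693 × 263.2 / 4.3 = 42.42 L/h
D = CL × Css × τ / F = 42.42 × 16 × 8 / 0.87 = 6241 mg

6240 mg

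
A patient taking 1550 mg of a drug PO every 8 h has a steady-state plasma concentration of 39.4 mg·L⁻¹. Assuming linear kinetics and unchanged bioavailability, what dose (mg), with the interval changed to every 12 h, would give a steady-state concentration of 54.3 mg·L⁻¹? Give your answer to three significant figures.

For first-order elimination, Css ∝ F·D/(CL·τ); F and CL are unchanged, so Css ∝ D/τ.
D₂ = D₁ × (Css,target / Css,current) × (τ₂/τ₁) = 1550 × (54.3/39.4) × (12/8) = 3204 mg

3200 mg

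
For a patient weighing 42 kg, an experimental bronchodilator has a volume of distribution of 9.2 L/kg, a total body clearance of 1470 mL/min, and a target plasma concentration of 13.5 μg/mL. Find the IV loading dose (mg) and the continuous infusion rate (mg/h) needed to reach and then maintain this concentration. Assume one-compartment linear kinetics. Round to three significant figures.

Vd = 9.2 L/kg × 42 kg = 386.4 L
Loading: fill Vd to C_target → 386.4 L × 13.5 mg/L = 5216 mg
Convert clearance: 1470 mL/min × 60 min/h ÷ 1000 mL/L = 88.20 L/h
Maintenance: replace elimination → rate = CL × Css = 88.20 × 13.5 = 1191 mg/h

(a) 5220 mg; (b) 1190 mg/h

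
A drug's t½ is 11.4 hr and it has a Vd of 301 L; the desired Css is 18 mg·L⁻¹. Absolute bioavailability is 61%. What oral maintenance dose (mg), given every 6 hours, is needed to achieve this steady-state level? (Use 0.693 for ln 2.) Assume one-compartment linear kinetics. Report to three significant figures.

3240 mg

CL = 0.693 × Vd / t½ = 0.693 × 301.0 / 11.4 = 18.30 L/h
D = CL × Css × τ / F = 18.30 × 18 × 6 / 0.61 = 3240 mg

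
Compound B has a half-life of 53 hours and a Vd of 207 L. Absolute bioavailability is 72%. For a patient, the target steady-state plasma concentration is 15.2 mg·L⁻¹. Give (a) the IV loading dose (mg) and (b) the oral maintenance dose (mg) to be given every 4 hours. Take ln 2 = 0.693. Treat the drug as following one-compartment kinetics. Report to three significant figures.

LD = Vd × C = 207.0 × 15.2 = 3146 mg
CL = 0.693 × Vd / t½ = 0.693 × 207.0 / 53 = 2.707 L/h
D = CL × Css × τ / F = 2.707 × 15.2 × 4 / 0.72 = 228.6 mg

(a) 3150 mg; (b) 229 mg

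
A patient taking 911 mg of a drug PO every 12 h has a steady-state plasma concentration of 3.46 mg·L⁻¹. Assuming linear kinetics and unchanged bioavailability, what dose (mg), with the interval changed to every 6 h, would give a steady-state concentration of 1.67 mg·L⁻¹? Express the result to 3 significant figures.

220 mg

For first-order elimination, Css ∝ F·D/(CL·τ); F and CL are unchanged, so Css ∝ D/τ.
D₂ = D₁ × (Css,target / Css,current) × (τ₂/τ₁) = 911 × (1.67/3.46) × (6/12) = 219.9 mg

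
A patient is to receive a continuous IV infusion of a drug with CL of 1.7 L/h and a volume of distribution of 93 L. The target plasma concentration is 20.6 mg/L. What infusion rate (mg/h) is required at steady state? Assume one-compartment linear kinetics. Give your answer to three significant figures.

R₀ = 1.700 × 20.6 = 35.02 mg/h

35.0 mg/h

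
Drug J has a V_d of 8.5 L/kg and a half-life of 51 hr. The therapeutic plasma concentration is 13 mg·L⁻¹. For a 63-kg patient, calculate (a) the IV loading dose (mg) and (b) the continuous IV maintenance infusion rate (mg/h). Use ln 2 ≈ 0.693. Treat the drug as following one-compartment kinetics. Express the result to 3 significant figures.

(a) 6960 mg; (b) 94.6 mg/h

Total Vd = 8.5 × 63 = 535.5 L
LD = Vd × C = 535.5 × 13 = 6962 mg
CL = 0.693 × Vd / t½ = 0.693 × 535.5 / 51 = 7.277 L/h
Infusion rate = CL × Css = 7.277 × 13 = 94.60 mg/h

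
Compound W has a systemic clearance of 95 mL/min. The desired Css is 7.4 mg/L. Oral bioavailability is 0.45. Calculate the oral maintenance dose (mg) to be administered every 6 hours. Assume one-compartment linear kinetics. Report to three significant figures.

CL = 95 mL/min = 95 × 0.06 = 5.700 L/h
At steady state, dose per interval replaces the amount cleared in that interval: F·D/τ = CL·Css.
D = CL × Css × τ / F = 5.700 × 7.4 × 6 / 0.45 = 562.4 mg

562 mg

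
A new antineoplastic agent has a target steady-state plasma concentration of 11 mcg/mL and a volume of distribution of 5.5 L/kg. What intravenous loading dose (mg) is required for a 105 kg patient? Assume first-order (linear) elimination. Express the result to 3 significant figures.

Vd = 5.5 L/kg × 105 kg = 577.5 L
The loading dose fills Vd to the target concentration.
LD = Vd × C = 577.5 × 11.00 = 6353 mg

6350 mg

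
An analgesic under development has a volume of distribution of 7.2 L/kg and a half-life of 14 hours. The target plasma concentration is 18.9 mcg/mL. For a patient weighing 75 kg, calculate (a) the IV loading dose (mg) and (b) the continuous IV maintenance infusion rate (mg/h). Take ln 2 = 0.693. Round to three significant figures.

(a) 10200 mg; (b) 505 mg/h

Vd(total) = 75 kg × 7.2 L/kg = 540.0 L
LD = Vd × C = 540.0 × 18.9 = 10210 mg
CL = 0.693 × Vd / t½ = 0.693 × 540.0 / 14 = 26.73 L/h
Infusion rate = CL × Css = 26.73 × 18.9 = 505.2 mg/h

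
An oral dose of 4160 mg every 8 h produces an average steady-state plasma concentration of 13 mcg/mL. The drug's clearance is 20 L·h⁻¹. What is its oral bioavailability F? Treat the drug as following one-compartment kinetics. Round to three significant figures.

0.500

F·D/τ = CL·Css at steady state → F = CL·Css·τ / D.
F = 20 × 13 × 8 / 4160 = 0.500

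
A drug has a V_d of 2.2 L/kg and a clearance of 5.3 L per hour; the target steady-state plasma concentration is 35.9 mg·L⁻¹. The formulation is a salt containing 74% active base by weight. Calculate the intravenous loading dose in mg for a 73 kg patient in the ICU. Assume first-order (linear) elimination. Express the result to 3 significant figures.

Vd(total) = 73 kg × 2.2 L/kg = 160.6 L
Loading dose depends on Vd (not clearance): it fills the distribution volume.
LD = Vd × C / S = 160.6 × 35.90 / 0.74 = 7791 mg

7790 mg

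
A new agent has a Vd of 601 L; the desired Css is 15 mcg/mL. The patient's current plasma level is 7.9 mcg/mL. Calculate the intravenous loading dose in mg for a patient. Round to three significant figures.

4270 mg

Concentration deficit ΔC = 15 − 7.9 = 7.100 mg/L
LD = Vd × ΔC = 601.0 × 7.100 = 4267 mg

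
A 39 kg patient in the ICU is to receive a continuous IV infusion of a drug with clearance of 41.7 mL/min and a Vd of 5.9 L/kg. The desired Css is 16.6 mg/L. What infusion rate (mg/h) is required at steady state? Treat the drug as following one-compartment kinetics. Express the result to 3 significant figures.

41.5 mg/h

CL = 41.7 mL/min = 41.7 × 0.06 = 2.502 L/h
R₀ = 2.502 × 16.6 = 41.53 mg/h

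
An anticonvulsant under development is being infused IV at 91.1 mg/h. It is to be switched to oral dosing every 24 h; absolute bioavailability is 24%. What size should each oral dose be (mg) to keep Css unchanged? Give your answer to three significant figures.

To maintain the same Css, the systemic dosing rate must be unchanged: F·D/τ = infusion rate.
D = rate × τ / F = 91.1 × 24 / 0.24 = 9110 mg

9110 mg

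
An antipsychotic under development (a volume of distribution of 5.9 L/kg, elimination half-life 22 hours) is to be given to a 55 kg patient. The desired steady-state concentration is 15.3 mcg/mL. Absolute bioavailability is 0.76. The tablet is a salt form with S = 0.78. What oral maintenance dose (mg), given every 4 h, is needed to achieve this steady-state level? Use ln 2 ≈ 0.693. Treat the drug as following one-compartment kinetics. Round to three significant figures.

1060 mg

Total Vd = 5.9 × 55 = 324.5 L
CL = ln 2 · Vd / t½ = 0.693 × 324.5 / 22 = 10.22 L/h
D = CL × Css × τ / F / S = 10.22 × 15.3 × 4 / 0.76 / 0.78 = 1055 mg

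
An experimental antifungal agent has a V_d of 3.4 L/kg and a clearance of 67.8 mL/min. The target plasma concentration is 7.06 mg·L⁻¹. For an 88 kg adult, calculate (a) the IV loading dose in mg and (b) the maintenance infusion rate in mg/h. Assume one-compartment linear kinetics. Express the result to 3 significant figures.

(a) 2110 mg; (b) 28.7 mg/h

Vd = 3.4 L/kg × 88 kg = 299.2 L
Loading: fill Vd to C_target → 299.2 L × 7.06 mg/L = 2112 mg
Convert clearance: 67.8 mL/min × 60 min/h ÷ 1000 mL/L = 4.068 L/h
Maintenance infusion rate = CL × Css = 4.068 × 7.06 = 28.72 mg/h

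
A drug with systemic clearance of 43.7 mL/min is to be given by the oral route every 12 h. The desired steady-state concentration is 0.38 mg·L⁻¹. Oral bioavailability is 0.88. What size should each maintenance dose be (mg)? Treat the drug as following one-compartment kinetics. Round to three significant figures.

CL = 43.7 mL/min × 60/1000 = 2.622 L/h
At steady state, dose per interval replaces the amount cleared in that interval: F·D/τ = CL·Css.
D = CL × Css × τ / F = 2.622 × 0.38 × 12 / 0.88 = 13.59 mg

13.6 mg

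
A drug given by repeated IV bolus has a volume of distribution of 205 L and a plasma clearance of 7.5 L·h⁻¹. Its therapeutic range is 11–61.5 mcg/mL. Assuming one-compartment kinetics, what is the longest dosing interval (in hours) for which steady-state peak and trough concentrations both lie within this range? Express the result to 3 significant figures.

k = CL / Vd = 7.500 / 205.0 = 0.03659 h⁻¹
Between IV bolus doses, concentration decays as C = C₀·e^(−kτ), so C_peak/C_trough = e^(kτ).
τ_max = ln(C_peak/C_trough) / k = ln(61.5/11) / 0.03659 = 1.721 / 0.03659 = 47.03 h

47.0 h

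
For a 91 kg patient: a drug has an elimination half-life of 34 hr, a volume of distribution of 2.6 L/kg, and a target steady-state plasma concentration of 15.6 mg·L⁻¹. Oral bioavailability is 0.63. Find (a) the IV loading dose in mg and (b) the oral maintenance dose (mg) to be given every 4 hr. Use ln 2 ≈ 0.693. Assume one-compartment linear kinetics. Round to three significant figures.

(a) 3690 mg; (b) 478 mg

Vd(total) = 91 kg × 2.6 L/kg = 236.6 L
LD = Vd × C = 236.6 × 15.6 = 3691 mg
CL = 0.693 × Vd / t½ = 0.693 × 236.6 / 34 = 4.822 L/h
D = CL × Css × τ / F = 4.822 × 15.6 × 4 / 0.63 = 477.6 mg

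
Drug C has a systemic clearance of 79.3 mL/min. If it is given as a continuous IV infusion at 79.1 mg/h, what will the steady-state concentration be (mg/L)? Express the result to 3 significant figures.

CL = 79.3 mL/min × 60/1000 = 4.758 L/h
Css = rate / CL = 79.1 / 4.758 = 16.62 mg/L

16.6 mg/L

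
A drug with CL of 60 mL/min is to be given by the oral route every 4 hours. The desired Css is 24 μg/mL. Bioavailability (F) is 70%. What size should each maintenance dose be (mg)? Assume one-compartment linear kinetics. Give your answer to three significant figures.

CL = 60 mL/min = 60 × 0.06 = 3.600 L/h
D = CL × Css × τ / F = 3.600 × 24 × 4 / 0.7 = 493.7 mg

494 mg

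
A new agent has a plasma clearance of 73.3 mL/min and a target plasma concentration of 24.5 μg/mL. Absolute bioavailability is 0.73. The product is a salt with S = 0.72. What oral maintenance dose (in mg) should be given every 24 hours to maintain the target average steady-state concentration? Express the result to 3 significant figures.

Convert clearance: 73.3 mL/min × 60 min/h ÷ 1000 mL/L = 4.398 L/h
D = CL × Css × τ / F / S = 4.398 × 24.5 × 24 / 0.73 / 0.72 = 4920 mg

4920 mg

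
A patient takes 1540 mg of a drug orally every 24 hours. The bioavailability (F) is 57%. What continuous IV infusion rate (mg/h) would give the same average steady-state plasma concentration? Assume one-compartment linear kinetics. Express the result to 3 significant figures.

36.6 mg/h

Equivalent systemic input: infusion rate = F·D/τ.
Rate = 0.57 × 1540 / 24 = 36.58 mg/h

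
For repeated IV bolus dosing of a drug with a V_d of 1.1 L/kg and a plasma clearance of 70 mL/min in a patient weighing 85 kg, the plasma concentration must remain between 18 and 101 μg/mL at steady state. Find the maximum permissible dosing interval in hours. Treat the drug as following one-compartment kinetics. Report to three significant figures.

Total Vd = 1.1 × 85 = 93.50 L
Convert clearance: 70 mL/min × 60 min/h ÷ 1000 mL/L = 4.200 L/h
k = CL / Vd = 4.200 / 93.50 = 0.04492 h⁻¹
Between IV bolus doses, concentration decays as C = C₀·e^(−kτ), so C_peak/C_trough = e^(kτ).
τ_max = ln(C_peak/C_trough) / k = ln(101/18) / 0.04492 = 1.725 / 0.04492 = 38.40 h

38.4 h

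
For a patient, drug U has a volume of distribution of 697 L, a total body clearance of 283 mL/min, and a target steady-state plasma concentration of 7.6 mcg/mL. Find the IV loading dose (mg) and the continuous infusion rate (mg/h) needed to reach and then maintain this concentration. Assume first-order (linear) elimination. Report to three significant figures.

(a) 5300 mg; (b) 129 mg/h

Loading dose = Vd × C = 697.0 × 7.6 = 5297 mg
Convert clearance: 283 mL/min × 60 min/h ÷ 1000 mL/L = 16.98 L/h
Maintenance infusion rate = CL × Css = 16.98 × 7.6 = 129.0 mg/h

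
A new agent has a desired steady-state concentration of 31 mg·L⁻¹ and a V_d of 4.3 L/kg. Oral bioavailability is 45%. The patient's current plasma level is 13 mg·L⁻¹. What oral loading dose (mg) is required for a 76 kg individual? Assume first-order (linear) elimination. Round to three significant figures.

Vd(total) = 76 kg × 4.3 L/kg = 326.8 L
The loading dose fills Vd to the target concentration.
Concentration deficit ΔC = 31 − 13 = 18.00 mg/L
LD = Vd × ΔC / F = 326.8 × 18.00 / 0.45 = 13070 mg

13100 mg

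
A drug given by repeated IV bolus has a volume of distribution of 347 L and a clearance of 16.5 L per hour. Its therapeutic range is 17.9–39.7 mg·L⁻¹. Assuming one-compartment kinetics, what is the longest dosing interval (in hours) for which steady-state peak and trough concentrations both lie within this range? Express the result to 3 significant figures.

k = CL / Vd = 16.50 / 347.0 = 0.04755 h⁻¹
Between IV bolus doses, concentration decays as C = C₀·e^(−kτ), so C_peak/C_trough = e^(kτ).
τ_max = ln(C_peak/C_trough) / k = ln(39.7/17.9) / 0.04755 = 0.7966 / 0.04755 = 16.75 h

16.8 h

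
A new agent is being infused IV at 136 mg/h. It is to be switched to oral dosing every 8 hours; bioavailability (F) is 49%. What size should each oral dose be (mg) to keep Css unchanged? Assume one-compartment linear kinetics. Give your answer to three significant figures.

2220 mg

To maintain the same Css, the systemic dosing rate must be unchanged: F·D/τ = infusion rate.
D = rate × τ / F = 136 × 8 / 0.49 = 2220 mg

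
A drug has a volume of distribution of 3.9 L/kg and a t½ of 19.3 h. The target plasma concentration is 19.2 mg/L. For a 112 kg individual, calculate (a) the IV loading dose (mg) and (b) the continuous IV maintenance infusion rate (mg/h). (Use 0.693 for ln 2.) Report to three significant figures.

Total Vd = 3.9 × 112 = 436.8 L
LD = Vd × C = 436.8 × 19.2 = 8387 mg
CL = 0.693 × Vd / t½ = 0.693 × 436.8 / 19.3 = 15.68 L/h
Infusion rate = CL × Css = 15.68 × 19.2 = 301.1 mg/h

(a) 8390 mg; (b) 301 mg/h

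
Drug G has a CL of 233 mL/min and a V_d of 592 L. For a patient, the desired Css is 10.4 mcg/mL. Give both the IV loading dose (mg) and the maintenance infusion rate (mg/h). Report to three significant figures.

(a) 6160 mg; (b) 145 mg/h

Loading: fill Vd to C_target → 592.0 L × 10.4 mg/L = 6157 mg
CL = 233 mL/min = 233 × 0.06 = 13.98 L/h
Infusion rate = 13.98 L/h × 10.4 mg/L = 145.4 mg/h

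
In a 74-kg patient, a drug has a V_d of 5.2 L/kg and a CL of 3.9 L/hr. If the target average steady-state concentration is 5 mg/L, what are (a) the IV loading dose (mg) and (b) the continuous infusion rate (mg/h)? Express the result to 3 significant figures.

(a) 1920 mg; (b) 19.5 mg/h

Total Vd = 5.2 × 74 = 384.8 L
Loading dose = Vd × C = 384.8 × 5 = 1924 mg
Infusion rate = 3.900 L/h × 5 mg/L = 19.50 mg/h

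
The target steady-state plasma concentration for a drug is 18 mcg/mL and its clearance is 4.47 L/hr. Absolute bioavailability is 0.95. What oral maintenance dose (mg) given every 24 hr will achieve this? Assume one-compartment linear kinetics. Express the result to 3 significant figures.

2030 mg

At steady state, dose per interval replaces the amount cleared in that interval: F·D/τ = CL·Css.
D = CL × Css × τ / F = 4.470 × 18 × 24 / 0.95 = 2033 mg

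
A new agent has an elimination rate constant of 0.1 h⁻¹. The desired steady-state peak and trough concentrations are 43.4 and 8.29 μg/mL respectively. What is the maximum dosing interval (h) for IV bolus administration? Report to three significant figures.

Between IV bolus doses, concentration decays as C = C₀·e^(−kτ), so C_peak/C_trough = e^(kτ).
τ_max = ln(C_peak/C_trough) / k = ln(43.4/8.29) / 0.1000 = 1.655 / 0.1000 = 16.55 h

16.6 h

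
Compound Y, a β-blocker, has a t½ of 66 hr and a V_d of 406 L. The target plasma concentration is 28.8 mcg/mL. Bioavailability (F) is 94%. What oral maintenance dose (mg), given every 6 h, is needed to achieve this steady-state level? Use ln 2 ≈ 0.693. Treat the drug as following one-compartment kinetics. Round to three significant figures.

k = 0.693/66 = 0.01050 h⁻¹, so CL = k·Vd = 0.01050 × 406.0 = 4.263 L/h
D = CL × Css × τ / F = 4.263 × 28.8 × 6 / 0.94 = 783.7 mg

784 mg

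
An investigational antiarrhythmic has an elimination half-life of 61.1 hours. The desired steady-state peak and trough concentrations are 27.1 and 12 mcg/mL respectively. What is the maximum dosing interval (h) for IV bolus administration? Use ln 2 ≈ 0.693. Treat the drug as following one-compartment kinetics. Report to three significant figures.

k = 0.693 / t½ = 0.693 / 61.1 = 0.01134 h⁻¹
Between IV bolus doses, concentration decays as C = C₀·e^(−kτ), so C_peak/C_trough = e^(kτ).
τ_max = ln(C_peak/C_trough) / k = ln(27.1/12) / 0.01134 = 0.8146 / 0.01134 = 71.83 h

71.8 h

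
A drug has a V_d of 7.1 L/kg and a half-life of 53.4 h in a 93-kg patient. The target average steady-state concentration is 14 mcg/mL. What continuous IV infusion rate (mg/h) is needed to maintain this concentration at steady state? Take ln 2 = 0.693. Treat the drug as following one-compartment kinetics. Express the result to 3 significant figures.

Total Vd = 7.1 × 93 = 660.3 L
CL = 0.693 × Vd / t½ = 0.693 × 660.3 / 53.4 = 8.569 L/h
Infusion rate = CL × Css = 8.569 × 14 = 120.0 mg/h

120 mg/h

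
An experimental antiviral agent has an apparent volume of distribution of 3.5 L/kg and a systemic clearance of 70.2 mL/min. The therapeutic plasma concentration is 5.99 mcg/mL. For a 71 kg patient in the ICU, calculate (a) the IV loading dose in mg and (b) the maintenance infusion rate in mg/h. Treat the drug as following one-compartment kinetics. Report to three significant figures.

Vd = 3.5 L/kg × 71 kg = 248.5 L
LD = Vd · C_target = 248.5 × 5.99 = 1489 mg
CL = 70.2 mL/min × 60/1000 = 4.212 L/h
Maintenance infusion rate = CL × Css = 4.212 × 5.99 = 25.23 mg/h

(a) 1490 mg; (b) 25.2 mg/h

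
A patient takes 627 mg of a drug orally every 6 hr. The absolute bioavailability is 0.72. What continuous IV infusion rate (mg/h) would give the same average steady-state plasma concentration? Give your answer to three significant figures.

75.2 mg/h

Equivalent systemic input: infusion rate = F·D/τ.
Rate = 0.72 × 627 / 6 = 75.24 mg/h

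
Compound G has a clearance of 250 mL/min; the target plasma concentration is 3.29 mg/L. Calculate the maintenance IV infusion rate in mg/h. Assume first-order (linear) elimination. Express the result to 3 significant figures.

49.4 mg/h

CL = 250 mL/min × 60/1000 = 15.00 L/h
Rate = CL × Css = 15.00 × 3.29 = 49.35 mg/h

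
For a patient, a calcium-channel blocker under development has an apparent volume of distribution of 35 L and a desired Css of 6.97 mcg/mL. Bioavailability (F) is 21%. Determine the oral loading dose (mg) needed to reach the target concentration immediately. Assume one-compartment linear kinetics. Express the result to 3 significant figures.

1160 mg

LD = Vd × C / F = 35.00 × 6.970 / 0.21 = 1162 mg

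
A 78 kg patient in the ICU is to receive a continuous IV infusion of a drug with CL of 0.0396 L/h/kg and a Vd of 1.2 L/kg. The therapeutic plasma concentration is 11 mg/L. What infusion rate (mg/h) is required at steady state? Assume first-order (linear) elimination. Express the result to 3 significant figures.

CL = 0.0396 L/h/kg × 78 kg = 3.089 L/h
Rate = CL × Css = 3.089 × 11 = 33.98 mg/h

34.0 mg/h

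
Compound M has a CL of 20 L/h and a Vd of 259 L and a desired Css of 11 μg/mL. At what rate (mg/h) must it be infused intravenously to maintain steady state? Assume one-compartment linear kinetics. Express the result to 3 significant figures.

220 mg/h

Vd does not affect the maintenance rate; only clearance governs steady-state input.
Rate = CL × Css = 20.00 × 11 = 220.0 mg/h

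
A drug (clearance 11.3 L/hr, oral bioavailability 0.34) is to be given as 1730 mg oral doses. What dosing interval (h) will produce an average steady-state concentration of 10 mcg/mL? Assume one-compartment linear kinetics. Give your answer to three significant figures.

5.21 h

F·D/τ = CL·Css → τ = F·D / (CL·Css).
τ = 0.34 × 1730 / (11.3 × 10) = 5.205 h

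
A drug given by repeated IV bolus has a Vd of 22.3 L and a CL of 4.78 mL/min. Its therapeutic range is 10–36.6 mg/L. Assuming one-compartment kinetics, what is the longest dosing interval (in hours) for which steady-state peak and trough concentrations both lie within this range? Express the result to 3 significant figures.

CL = 4.78 mL/min × 60/1000 = 0.2868 L/h
k = CL / Vd = 0.2868 / 22.30 = 0.01286 h⁻¹
Between IV bolus doses, concentration decays as C = C₀·e^(−kτ), so C_peak/C_trough = e^(kτ).
τ_max = ln(C_peak/C_trough) / k = ln(36.6/10) / 0.01286 = 1.297 / 0.01286 = 100.9 h

101 h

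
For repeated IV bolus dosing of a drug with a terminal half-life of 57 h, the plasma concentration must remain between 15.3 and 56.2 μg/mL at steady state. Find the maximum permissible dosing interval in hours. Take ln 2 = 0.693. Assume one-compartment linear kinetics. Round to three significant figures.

107 h

k = 0.693 / t½ = 0.693 / 57 = 0.01216 h⁻¹
Between IV bolus doses, concentration decays as C = C₀·e^(−kτ), so C_peak/C_trough = e^(kτ).
τ_max = ln(C_peak/C_trough) / k = ln(56.2/15.3) / 0.01216 = 1.301 / 0.01216 = 107.0 h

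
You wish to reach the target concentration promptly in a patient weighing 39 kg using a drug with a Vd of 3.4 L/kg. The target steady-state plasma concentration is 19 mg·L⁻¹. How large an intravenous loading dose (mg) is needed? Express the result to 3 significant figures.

2520 mg

Total Vd = 3.4 × 39 = 132.6 L
The loading dose fills Vd to the target concentration.
LD = Vd × C = 132.6 × 19.00 = 2519 mg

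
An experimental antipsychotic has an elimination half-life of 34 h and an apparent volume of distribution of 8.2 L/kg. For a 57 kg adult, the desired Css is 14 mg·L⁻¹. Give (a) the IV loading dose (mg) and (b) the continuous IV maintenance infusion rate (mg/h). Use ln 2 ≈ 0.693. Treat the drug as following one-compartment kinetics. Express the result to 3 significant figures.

Total Vd = 8.2 × 57 = 467.4 L
LD = Vd × C = 467.4 × 14 = 6544 mg
CL = 0.693 × Vd / t½ = 0.693 × 467.4 / 34 = 9.527 L/h
Infusion rate = CL × Css = 9.527 × 14 = 133.4 mg/h

(a) 6540 mg; (b) 133 mg/h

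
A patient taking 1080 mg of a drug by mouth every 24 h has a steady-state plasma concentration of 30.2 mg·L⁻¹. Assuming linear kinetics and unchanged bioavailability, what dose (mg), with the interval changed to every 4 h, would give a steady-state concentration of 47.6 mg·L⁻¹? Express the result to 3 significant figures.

284 mg

With linear kinetics, Css is proportional to dose rate (D/τ) at fixed clearance.
D₂ = D₁ × (Css,target / Css,current) × (τ₂/τ₁) = 1080 × (47.6/30.2) × (4/24) = 283.7 mg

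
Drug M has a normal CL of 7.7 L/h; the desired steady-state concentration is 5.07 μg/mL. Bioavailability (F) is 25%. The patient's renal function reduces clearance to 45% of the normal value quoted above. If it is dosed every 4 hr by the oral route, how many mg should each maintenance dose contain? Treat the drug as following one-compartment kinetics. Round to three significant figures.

Patient clearance = 0.45 × 7.700 = 3.465 L/h
D = CL × Css × τ / F = 3.465 × 5.07 × 4 / 0.25 = 281.1 mg

281 mg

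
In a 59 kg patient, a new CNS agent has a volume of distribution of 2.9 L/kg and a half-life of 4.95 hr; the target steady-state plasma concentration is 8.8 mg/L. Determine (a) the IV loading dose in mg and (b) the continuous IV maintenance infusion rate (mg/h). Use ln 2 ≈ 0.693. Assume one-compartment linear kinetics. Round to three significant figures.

(a) 1510 mg; (b) 211 mg/h

Total Vd = 2.9 × 59 = 171.1 L
LD = Vd × C = 171.1 × 8.8 = 1506 mg
CL = 0.693 × Vd / t½ = 0.693 × 171.1 / 4.95 = 23.95 L/h
Infusion rate = CL × Css = 23.95 × 8.8 = 210.8 mg/h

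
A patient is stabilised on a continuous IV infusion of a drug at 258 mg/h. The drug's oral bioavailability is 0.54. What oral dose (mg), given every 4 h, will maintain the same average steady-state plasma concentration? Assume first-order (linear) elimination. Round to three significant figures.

To maintain the same Css, the systemic dosing rate must be unchanged: F·D/τ = infusion rate.
D = rate × τ / F = 258 × 4 / 0.54 = 1911 mg

1910 mg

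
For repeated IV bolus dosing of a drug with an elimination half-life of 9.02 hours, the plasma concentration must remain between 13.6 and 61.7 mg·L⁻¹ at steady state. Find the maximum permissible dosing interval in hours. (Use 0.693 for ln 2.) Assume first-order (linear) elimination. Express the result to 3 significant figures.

k = 0.693 / t½ = 0.693 / 9.02 = 0.07683 h⁻¹
Between IV bolus doses, concentration decays as C = C₀·e^(−kτ), so C_peak/C_trough = e^(kτ).
τ_max = ln(C_peak/C_trough) / k = ln(61.7/13.6) / 0.07683 = 1.512 / 0.07683 = 19.68 h

19.7 h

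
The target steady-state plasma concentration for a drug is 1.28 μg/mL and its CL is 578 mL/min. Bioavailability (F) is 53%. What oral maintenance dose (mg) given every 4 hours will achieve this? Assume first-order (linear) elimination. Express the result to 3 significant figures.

335 mg

Convert clearance: 578 mL/min × 60 min/h ÷ 1000 mL/L = 34.68 L/h
D = CL × Css × τ / F = 34.68 × 1.28 × 4 / 0.53 = 335.0 mg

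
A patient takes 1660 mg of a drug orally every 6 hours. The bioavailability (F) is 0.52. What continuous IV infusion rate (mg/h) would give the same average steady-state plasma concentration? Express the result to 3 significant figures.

Equivalent systemic input: infusion rate = F·D/τ.
Rate = 0.52 × 1660 / 6 = 143.9 mg/h

144 mg/h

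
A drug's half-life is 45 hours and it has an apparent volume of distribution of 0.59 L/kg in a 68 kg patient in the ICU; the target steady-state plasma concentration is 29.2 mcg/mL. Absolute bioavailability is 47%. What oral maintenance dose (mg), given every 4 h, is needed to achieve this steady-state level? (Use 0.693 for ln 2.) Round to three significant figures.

Vd = 0.59 L/kg × 68 kg = 40.12 L
k = 0.693/45 = 0.01540 h⁻¹, so CL = k·Vd = 0.01540 × 40.12 = 0.6178 L/h
D = CL × Css × τ / F = 0.6178 × 29.2 × 4 / 0.47 = 153.5 mg

154 mg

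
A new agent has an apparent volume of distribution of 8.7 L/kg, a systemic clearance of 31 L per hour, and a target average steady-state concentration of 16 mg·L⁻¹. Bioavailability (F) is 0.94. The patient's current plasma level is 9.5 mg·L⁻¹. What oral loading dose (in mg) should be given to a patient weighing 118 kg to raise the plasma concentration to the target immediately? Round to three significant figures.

7100 mg

Total Vd = 8.7 × 118 = 1027 L
Concentration deficit ΔC = 16 − 9.5 = 6.500 mg/L
LD = Vd × ΔC / F = 1027 × 6.500 / 0.94 = 7102 mg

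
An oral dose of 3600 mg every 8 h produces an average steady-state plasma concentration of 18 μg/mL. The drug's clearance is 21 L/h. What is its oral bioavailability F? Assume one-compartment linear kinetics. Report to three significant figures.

0.840

F·D/τ = CL·Css at steady state → F = CL·Css·τ / D.
F = 21 × 18 × 8 / 3600 = 0.840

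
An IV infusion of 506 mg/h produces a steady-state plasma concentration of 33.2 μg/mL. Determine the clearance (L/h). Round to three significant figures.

At steady state, infusion rate = CL × Css, so CL = rate / Css.
CL = 506 / 33.2 = 15.24 L/h

15.2 L/h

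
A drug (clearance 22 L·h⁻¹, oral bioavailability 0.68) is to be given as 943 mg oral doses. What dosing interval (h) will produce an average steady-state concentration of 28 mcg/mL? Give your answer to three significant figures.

F·D/τ = CL·Css → τ = F·D / (CL·Css).
τ = 0.68 × 943 / (22 × 28) = 1.041 h

1.04 h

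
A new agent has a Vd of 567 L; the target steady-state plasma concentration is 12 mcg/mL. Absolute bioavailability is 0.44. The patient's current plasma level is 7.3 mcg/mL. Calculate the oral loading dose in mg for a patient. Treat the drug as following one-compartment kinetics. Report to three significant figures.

6060 mg

The loading dose fills Vd to the target concentration.
Concentration deficit ΔC = 12 − 7.3 = 4.700 mg/L
LD = Vd × ΔC / F = 567.0 × 4.700 / 0.44 = 6057 mg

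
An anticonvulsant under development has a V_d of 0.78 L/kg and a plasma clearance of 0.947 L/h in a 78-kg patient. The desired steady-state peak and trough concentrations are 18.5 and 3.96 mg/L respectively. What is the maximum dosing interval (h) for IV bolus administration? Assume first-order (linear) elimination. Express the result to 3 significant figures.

Total Vd = 0.78 × 78 = 60.84 L
k = CL / Vd = 0.9470 / 60.84 = 0.01557 h⁻¹
Between IV bolus doses, concentration decays as C = C₀·e^(−kτ), so C_peak/C_trough = e^(kτ).
τ_max = ln(C_peak/C_trough) / k = ln(18.5/3.96) / 0.01557 = 1.542 / 0.01557 = 99.04 h

99.0 h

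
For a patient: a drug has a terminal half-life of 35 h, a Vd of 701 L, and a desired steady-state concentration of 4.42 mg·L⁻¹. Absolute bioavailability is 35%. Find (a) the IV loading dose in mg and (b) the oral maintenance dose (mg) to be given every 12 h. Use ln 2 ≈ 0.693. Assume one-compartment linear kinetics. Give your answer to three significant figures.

LD = Vd × C = 701.0 × 4.42 = 3098 mg
CL = 0.693 × Vd / t½ = 0.693 × 701.0 / 35 = 13.88 L/h
D = CL × Css × τ / F = 13.88 × 4.42 × 12 / 0.35 = 2103 mg

(a) 3100 mg; (b) 2100 mg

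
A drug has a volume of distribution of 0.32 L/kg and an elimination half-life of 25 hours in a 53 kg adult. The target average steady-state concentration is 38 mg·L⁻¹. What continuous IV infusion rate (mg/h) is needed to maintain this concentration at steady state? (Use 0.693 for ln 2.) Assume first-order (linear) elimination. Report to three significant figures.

17.9 mg/h

Vd = 0.32 L/kg × 53 kg = 16.96 L
k = 0.693/25 = 0.02772 h⁻¹, so CL = k·Vd = 0.02772 × 16.96 = 0.4701 L/h
Infusion rate = CL × Css = 0.4701 × 38 = 17.86 mg/h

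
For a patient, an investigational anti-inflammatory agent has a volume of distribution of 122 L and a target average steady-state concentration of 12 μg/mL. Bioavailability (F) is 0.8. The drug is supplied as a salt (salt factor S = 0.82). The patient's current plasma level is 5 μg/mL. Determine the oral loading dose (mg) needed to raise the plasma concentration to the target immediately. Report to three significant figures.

The loading dose fills Vd to the target concentration.
Concentration deficit ΔC = 12 − 5 = 7.000 mg/L
LD = Vd × ΔC / F / S = 122.0 × 7.000 / 0.8 / 0.82 = 1302 mg

1300 mg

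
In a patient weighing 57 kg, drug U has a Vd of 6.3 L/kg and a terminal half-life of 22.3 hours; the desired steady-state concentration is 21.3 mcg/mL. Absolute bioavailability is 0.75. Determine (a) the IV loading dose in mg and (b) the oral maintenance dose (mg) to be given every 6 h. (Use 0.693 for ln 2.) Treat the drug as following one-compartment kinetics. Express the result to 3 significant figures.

Total Vd = 6.3 × 57 = 359.1 L
LD = Vd × C = 359.1 × 21.3 = 7649 mg
CL = 0.693 × Vd / t½ = 0.693 × 359.1 / 22.3 = 11.16 L/h
D = CL × Css × τ / F = 11.16 × 21.3 × 6 / 0.75 = 1902 mg

(a) 7650 mg; (b) 1900 mg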